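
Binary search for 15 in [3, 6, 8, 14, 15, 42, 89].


Step 1: lo=0, hi=6, mid=3, val=14
Step 2: lo=4, hi=6, mid=5, val=42
Step 3: lo=4, hi=4, mid=4, val=15

Found at index 4


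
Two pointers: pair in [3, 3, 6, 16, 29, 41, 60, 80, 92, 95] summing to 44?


lo=0(3)+hi=9(95)=98
lo=0(3)+hi=8(92)=95
lo=0(3)+hi=7(80)=83
lo=0(3)+hi=6(60)=63
lo=0(3)+hi=5(41)=44

Yes: 3+41=44


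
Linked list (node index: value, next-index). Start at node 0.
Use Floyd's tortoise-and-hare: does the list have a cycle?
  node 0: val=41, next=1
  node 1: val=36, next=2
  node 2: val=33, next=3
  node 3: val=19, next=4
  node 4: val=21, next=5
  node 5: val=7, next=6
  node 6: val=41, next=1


Floyd's tortoise (slow, +1) and hare (fast, +2):
  init: slow=0, fast=0
  step 1: slow=1, fast=2
  step 2: slow=2, fast=4
  step 3: slow=3, fast=6
  step 4: slow=4, fast=2
  step 5: slow=5, fast=4
  step 6: slow=6, fast=6
  slow == fast at node 6: cycle detected

Cycle: yes


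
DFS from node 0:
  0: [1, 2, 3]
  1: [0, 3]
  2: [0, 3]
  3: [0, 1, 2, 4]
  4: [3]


Visit 0, push [3, 2, 1]
Visit 1, push [3]
Visit 3, push [4, 2]
Visit 2, push []
Visit 4, push []

DFS order: [0, 1, 3, 2, 4]


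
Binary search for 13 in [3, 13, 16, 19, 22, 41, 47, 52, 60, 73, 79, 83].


Step 1: lo=0, hi=11, mid=5, val=41
Step 2: lo=0, hi=4, mid=2, val=16
Step 3: lo=0, hi=1, mid=0, val=3
Step 4: lo=1, hi=1, mid=1, val=13

Found at index 1


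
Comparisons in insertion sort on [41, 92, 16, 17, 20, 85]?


Algorithm: insertion sort
Input: [41, 92, 16, 17, 20, 85]
Sorted: [16, 17, 20, 41, 85, 92]

11


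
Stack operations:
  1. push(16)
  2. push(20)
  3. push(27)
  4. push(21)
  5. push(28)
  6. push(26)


push(16) -> [16]
push(20) -> [16, 20]
push(27) -> [16, 20, 27]
push(21) -> [16, 20, 27, 21]
push(28) -> [16, 20, 27, 21, 28]
push(26) -> [16, 20, 27, 21, 28, 26]

Final stack: [16, 20, 27, 21, 28, 26]


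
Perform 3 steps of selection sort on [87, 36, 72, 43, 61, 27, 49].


Initial: [87, 36, 72, 43, 61, 27, 49]
Step 1: min=27 at 5
  Swap: [27, 36, 72, 43, 61, 87, 49]
Step 2: min=36 at 1
  Swap: [27, 36, 72, 43, 61, 87, 49]
Step 3: min=43 at 3
  Swap: [27, 36, 43, 72, 61, 87, 49]

After 3 steps: [27, 36, 43, 72, 61, 87, 49]


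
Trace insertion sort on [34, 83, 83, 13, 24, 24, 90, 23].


Initial: [34, 83, 83, 13, 24, 24, 90, 23]
Insert 83: [34, 83, 83, 13, 24, 24, 90, 23]
Insert 83: [34, 83, 83, 13, 24, 24, 90, 23]
Insert 13: [13, 34, 83, 83, 24, 24, 90, 23]
Insert 24: [13, 24, 34, 83, 83, 24, 90, 23]
Insert 24: [13, 24, 24, 34, 83, 83, 90, 23]
Insert 90: [13, 24, 24, 34, 83, 83, 90, 23]
Insert 23: [13, 23, 24, 24, 34, 83, 83, 90]

Sorted: [13, 23, 24, 24, 34, 83, 83, 90]


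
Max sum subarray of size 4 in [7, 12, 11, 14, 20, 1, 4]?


[0:4]: 44
[1:5]: 57
[2:6]: 46
[3:7]: 39

Max: 57 at [1:5]


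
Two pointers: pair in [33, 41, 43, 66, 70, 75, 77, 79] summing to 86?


lo=0(33)+hi=7(79)=112
lo=0(33)+hi=6(77)=110
lo=0(33)+hi=5(75)=108
lo=0(33)+hi=4(70)=103
lo=0(33)+hi=3(66)=99
lo=0(33)+hi=2(43)=76
lo=1(41)+hi=2(43)=84

No pair found


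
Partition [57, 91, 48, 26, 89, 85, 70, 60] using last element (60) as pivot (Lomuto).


Pivot: 60
  57 <= 60: advance i (no swap)
  48 <= 60: swap -> [57, 48, 91, 26, 89, 85, 70, 60]
  26 <= 60: swap -> [57, 48, 26, 91, 89, 85, 70, 60]
Place pivot at 3: [57, 48, 26, 60, 89, 85, 70, 91]

Partitioned: [57, 48, 26, 60, 89, 85, 70, 91]


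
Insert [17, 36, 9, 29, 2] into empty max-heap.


Insert 17: [17]
Insert 36: [36, 17]
Insert 9: [36, 17, 9]
Insert 29: [36, 29, 9, 17]
Insert 2: [36, 29, 9, 17, 2]

Final heap: [36, 29, 9, 17, 2]


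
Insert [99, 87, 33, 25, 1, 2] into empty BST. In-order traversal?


Insert 99: root
Insert 87: L from 99
Insert 33: L from 99 -> L from 87
Insert 25: L from 99 -> L from 87 -> L from 33
Insert 1: L from 99 -> L from 87 -> L from 33 -> L from 25
Insert 2: L from 99 -> L from 87 -> L from 33 -> L from 25 -> R from 1

In-order: [1, 2, 25, 33, 87, 99]


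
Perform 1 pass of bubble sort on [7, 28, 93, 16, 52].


Initial: [7, 28, 93, 16, 52]
Pass 1: [7, 28, 16, 52, 93] (2 swaps)

After 1 pass: [7, 28, 16, 52, 93]


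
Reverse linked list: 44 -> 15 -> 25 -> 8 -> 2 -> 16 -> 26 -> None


Step 1: curr=44, set curr.next=prev(None) | reversed so far: 44
Step 2: curr=15, set curr.next=prev(44) | reversed so far: 15 -> 44
Step 3: curr=25, set curr.next=prev(15) | reversed so far: 25 -> 15 -> 44
Step 4: curr=8, set curr.next=prev(25) | reversed so far: 8 -> 25 -> 15 -> 44
Step 5: curr=2, set curr.next=prev(8) | reversed so far: 2 -> 8 -> 25 -> 15 -> 44
Step 6: curr=16, set curr.next=prev(2) | reversed so far: 16 -> 2 -> 8 -> 25 -> 15 -> 44
Step 7: curr=26, set curr.next=prev(16) | reversed so far: 26 -> 16 -> 2 -> 8 -> 25 -> 15 -> 44

26 -> 16 -> 2 -> 8 -> 25 -> 15 -> 44 -> None


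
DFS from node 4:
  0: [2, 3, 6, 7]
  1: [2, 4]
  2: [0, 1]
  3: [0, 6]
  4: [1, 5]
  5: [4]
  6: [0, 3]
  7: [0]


Visit 4, push [5, 1]
Visit 1, push [2]
Visit 2, push [0]
Visit 0, push [7, 6, 3]
Visit 3, push [6]
Visit 6, push []
Visit 7, push []
Visit 5, push []

DFS order: [4, 1, 2, 0, 3, 6, 7, 5]


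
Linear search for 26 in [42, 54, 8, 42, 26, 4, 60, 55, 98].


i=0: 42!=26
i=1: 54!=26
i=2: 8!=26
i=3: 42!=26
i=4: 26==26 found!

Found at 4, 5 comps


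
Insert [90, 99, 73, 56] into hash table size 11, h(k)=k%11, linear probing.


Insert 90: h=2 -> slot 2
Insert 99: h=0 -> slot 0
Insert 73: h=7 -> slot 7
Insert 56: h=1 -> slot 1

Table: [99, 56, 90, None, None, None, None, 73, None, None, None]


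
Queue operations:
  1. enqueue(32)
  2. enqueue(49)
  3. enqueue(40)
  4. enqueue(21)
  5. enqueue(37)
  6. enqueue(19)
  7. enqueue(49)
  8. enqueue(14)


enqueue(32) -> [32]
enqueue(49) -> [32, 49]
enqueue(40) -> [32, 49, 40]
enqueue(21) -> [32, 49, 40, 21]
enqueue(37) -> [32, 49, 40, 21, 37]
enqueue(19) -> [32, 49, 40, 21, 37, 19]
enqueue(49) -> [32, 49, 40, 21, 37, 19, 49]
enqueue(14) -> [32, 49, 40, 21, 37, 19, 49, 14]

Final queue: [32, 49, 40, 21, 37, 19, 49, 14]


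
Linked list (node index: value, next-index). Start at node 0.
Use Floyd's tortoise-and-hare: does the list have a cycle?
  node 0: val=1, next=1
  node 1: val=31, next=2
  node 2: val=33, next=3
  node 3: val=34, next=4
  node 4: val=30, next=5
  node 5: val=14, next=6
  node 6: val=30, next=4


Floyd's tortoise (slow, +1) and hare (fast, +2):
  init: slow=0, fast=0
  step 1: slow=1, fast=2
  step 2: slow=2, fast=4
  step 3: slow=3, fast=6
  step 4: slow=4, fast=5
  step 5: slow=5, fast=4
  step 6: slow=6, fast=6
  slow == fast at node 6: cycle detected

Cycle: yes


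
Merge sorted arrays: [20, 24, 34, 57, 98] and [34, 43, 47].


Take 20 from A
Take 24 from A
Take 34 from A
Take 34 from B
Take 43 from B
Take 47 from B

Merged: [20, 24, 34, 34, 43, 47, 57, 98]


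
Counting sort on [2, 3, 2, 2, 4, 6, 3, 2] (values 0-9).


Input: [2, 3, 2, 2, 4, 6, 3, 2]
Counts: [0, 0, 4, 2, 1, 0, 1, 0, 0, 0]

Sorted: [2, 2, 2, 2, 3, 3, 4, 6]


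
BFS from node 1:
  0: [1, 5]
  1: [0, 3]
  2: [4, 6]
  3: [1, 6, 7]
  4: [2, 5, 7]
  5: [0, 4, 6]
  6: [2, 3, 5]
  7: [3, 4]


Visit 1, enqueue [0, 3]
Visit 0, enqueue [5]
Visit 3, enqueue [6, 7]
Visit 5, enqueue [4]
Visit 6, enqueue [2]
Visit 7, enqueue []
Visit 4, enqueue []
Visit 2, enqueue []

BFS order: [1, 0, 3, 5, 6, 7, 4, 2]


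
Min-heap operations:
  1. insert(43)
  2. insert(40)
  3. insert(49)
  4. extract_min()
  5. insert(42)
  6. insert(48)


insert(43) -> [43]
insert(40) -> [40, 43]
insert(49) -> [40, 43, 49]
extract_min()->40, [43, 49]
insert(42) -> [42, 49, 43]
insert(48) -> [42, 48, 43, 49]

Final heap: [42, 48, 43, 49]


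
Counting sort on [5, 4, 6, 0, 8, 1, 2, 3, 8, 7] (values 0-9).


Input: [5, 4, 6, 0, 8, 1, 2, 3, 8, 7]
Counts: [1, 1, 1, 1, 1, 1, 1, 1, 2, 0]

Sorted: [0, 1, 2, 3, 4, 5, 6, 7, 8, 8]


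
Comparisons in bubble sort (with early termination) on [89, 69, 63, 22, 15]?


Algorithm: bubble sort (with early termination)
Input: [89, 69, 63, 22, 15]
Sorted: [15, 22, 63, 69, 89]

10


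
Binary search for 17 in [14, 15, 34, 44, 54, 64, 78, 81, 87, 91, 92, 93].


Step 1: lo=0, hi=11, mid=5, val=64
Step 2: lo=0, hi=4, mid=2, val=34
Step 3: lo=0, hi=1, mid=0, val=14
Step 4: lo=1, hi=1, mid=1, val=15

Not found


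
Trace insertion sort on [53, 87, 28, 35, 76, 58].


Initial: [53, 87, 28, 35, 76, 58]
Insert 87: [53, 87, 28, 35, 76, 58]
Insert 28: [28, 53, 87, 35, 76, 58]
Insert 35: [28, 35, 53, 87, 76, 58]
Insert 76: [28, 35, 53, 76, 87, 58]
Insert 58: [28, 35, 53, 58, 76, 87]

Sorted: [28, 35, 53, 58, 76, 87]


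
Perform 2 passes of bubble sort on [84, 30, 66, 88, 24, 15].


Initial: [84, 30, 66, 88, 24, 15]
Pass 1: [30, 66, 84, 24, 15, 88] (4 swaps)
Pass 2: [30, 66, 24, 15, 84, 88] (2 swaps)

After 2 passes: [30, 66, 24, 15, 84, 88]


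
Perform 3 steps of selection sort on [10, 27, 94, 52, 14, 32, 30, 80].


Initial: [10, 27, 94, 52, 14, 32, 30, 80]
Step 1: min=10 at 0
  Swap: [10, 27, 94, 52, 14, 32, 30, 80]
Step 2: min=14 at 4
  Swap: [10, 14, 94, 52, 27, 32, 30, 80]
Step 3: min=27 at 4
  Swap: [10, 14, 27, 52, 94, 32, 30, 80]

After 3 steps: [10, 14, 27, 52, 94, 32, 30, 80]


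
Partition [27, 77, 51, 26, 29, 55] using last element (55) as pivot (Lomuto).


Pivot: 55
  27 <= 55: advance i (no swap)
  51 <= 55: swap -> [27, 51, 77, 26, 29, 55]
  26 <= 55: swap -> [27, 51, 26, 77, 29, 55]
  29 <= 55: swap -> [27, 51, 26, 29, 77, 55]
Place pivot at 4: [27, 51, 26, 29, 55, 77]

Partitioned: [27, 51, 26, 29, 55, 77]


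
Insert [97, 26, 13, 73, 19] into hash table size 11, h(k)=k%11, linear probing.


Insert 97: h=9 -> slot 9
Insert 26: h=4 -> slot 4
Insert 13: h=2 -> slot 2
Insert 73: h=7 -> slot 7
Insert 19: h=8 -> slot 8

Table: [None, None, 13, None, 26, None, None, 73, 19, 97, None]


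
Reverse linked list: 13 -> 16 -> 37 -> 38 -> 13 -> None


Step 1: curr=13, set curr.next=prev(None) | reversed so far: 13
Step 2: curr=16, set curr.next=prev(13) | reversed so far: 16 -> 13
Step 3: curr=37, set curr.next=prev(16) | reversed so far: 37 -> 16 -> 13
Step 4: curr=38, set curr.next=prev(37) | reversed so far: 38 -> 37 -> 16 -> 13
Step 5: curr=13, set curr.next=prev(38) | reversed so far: 13 -> 38 -> 37 -> 16 -> 13

13 -> 38 -> 37 -> 16 -> 13 -> None


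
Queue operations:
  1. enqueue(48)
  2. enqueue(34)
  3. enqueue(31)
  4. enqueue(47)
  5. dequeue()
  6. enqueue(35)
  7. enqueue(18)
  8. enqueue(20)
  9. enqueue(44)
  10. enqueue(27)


enqueue(48) -> [48]
enqueue(34) -> [48, 34]
enqueue(31) -> [48, 34, 31]
enqueue(47) -> [48, 34, 31, 47]
dequeue()->48, [34, 31, 47]
enqueue(35) -> [34, 31, 47, 35]
enqueue(18) -> [34, 31, 47, 35, 18]
enqueue(20) -> [34, 31, 47, 35, 18, 20]
enqueue(44) -> [34, 31, 47, 35, 18, 20, 44]
enqueue(27) -> [34, 31, 47, 35, 18, 20, 44, 27]

Final queue: [34, 31, 47, 35, 18, 20, 44, 27]


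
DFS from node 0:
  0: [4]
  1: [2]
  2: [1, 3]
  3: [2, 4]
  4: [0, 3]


Visit 0, push [4]
Visit 4, push [3]
Visit 3, push [2]
Visit 2, push [1]
Visit 1, push []

DFS order: [0, 4, 3, 2, 1]


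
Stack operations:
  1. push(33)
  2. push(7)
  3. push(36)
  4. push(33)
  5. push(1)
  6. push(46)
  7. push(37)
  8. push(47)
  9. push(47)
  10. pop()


push(33) -> [33]
push(7) -> [33, 7]
push(36) -> [33, 7, 36]
push(33) -> [33, 7, 36, 33]
push(1) -> [33, 7, 36, 33, 1]
push(46) -> [33, 7, 36, 33, 1, 46]
push(37) -> [33, 7, 36, 33, 1, 46, 37]
push(47) -> [33, 7, 36, 33, 1, 46, 37, 47]
push(47) -> [33, 7, 36, 33, 1, 46, 37, 47, 47]
pop()->47, [33, 7, 36, 33, 1, 46, 37, 47]

Final stack: [33, 7, 36, 33, 1, 46, 37, 47]


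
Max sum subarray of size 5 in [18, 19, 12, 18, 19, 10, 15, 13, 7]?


[0:5]: 86
[1:6]: 78
[2:7]: 74
[3:8]: 75
[4:9]: 64

Max: 86 at [0:5]


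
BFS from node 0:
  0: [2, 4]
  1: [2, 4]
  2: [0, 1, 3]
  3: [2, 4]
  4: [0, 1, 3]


Visit 0, enqueue [2, 4]
Visit 2, enqueue [1, 3]
Visit 4, enqueue []
Visit 1, enqueue []
Visit 3, enqueue []

BFS order: [0, 2, 4, 1, 3]


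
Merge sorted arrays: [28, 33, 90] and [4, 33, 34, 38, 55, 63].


Take 4 from B
Take 28 from A
Take 33 from A
Take 33 from B
Take 34 from B
Take 38 from B
Take 55 from B
Take 63 from B

Merged: [4, 28, 33, 33, 34, 38, 55, 63, 90]


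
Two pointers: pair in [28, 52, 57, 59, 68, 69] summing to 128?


lo=0(28)+hi=5(69)=97
lo=1(52)+hi=5(69)=121
lo=2(57)+hi=5(69)=126
lo=3(59)+hi=5(69)=128

Yes: 59+69=128


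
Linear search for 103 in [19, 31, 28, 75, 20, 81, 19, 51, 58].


i=0: 19!=103
i=1: 31!=103
i=2: 28!=103
i=3: 75!=103
i=4: 20!=103
i=5: 81!=103
i=6: 19!=103
i=7: 51!=103
i=8: 58!=103

Not found, 9 comps


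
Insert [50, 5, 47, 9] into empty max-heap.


Insert 50: [50]
Insert 5: [50, 5]
Insert 47: [50, 5, 47]
Insert 9: [50, 9, 47, 5]

Final heap: [50, 9, 47, 5]


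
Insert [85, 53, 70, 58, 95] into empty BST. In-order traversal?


Insert 85: root
Insert 53: L from 85
Insert 70: L from 85 -> R from 53
Insert 58: L from 85 -> R from 53 -> L from 70
Insert 95: R from 85

In-order: [53, 58, 70, 85, 95]


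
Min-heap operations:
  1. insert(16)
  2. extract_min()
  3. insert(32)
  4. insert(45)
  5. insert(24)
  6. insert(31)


insert(16) -> [16]
extract_min()->16, []
insert(32) -> [32]
insert(45) -> [32, 45]
insert(24) -> [24, 45, 32]
insert(31) -> [24, 31, 32, 45]

Final heap: [24, 31, 32, 45]


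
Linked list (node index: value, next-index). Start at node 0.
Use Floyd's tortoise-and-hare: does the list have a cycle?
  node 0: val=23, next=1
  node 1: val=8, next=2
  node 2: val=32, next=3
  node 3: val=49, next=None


Floyd's tortoise (slow, +1) and hare (fast, +2):
  init: slow=0, fast=0
  step 1: slow=1, fast=2
  step 2: fast 2->3->None, no cycle

Cycle: no


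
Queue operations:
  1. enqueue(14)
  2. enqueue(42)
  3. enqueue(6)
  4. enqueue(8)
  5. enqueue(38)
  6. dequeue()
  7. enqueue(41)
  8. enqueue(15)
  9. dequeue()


enqueue(14) -> [14]
enqueue(42) -> [14, 42]
enqueue(6) -> [14, 42, 6]
enqueue(8) -> [14, 42, 6, 8]
enqueue(38) -> [14, 42, 6, 8, 38]
dequeue()->14, [42, 6, 8, 38]
enqueue(41) -> [42, 6, 8, 38, 41]
enqueue(15) -> [42, 6, 8, 38, 41, 15]
dequeue()->42, [6, 8, 38, 41, 15]

Final queue: [6, 8, 38, 41, 15]


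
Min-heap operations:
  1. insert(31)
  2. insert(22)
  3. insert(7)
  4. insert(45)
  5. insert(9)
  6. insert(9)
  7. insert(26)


insert(31) -> [31]
insert(22) -> [22, 31]
insert(7) -> [7, 31, 22]
insert(45) -> [7, 31, 22, 45]
insert(9) -> [7, 9, 22, 45, 31]
insert(9) -> [7, 9, 9, 45, 31, 22]
insert(26) -> [7, 9, 9, 45, 31, 22, 26]

Final heap: [7, 9, 9, 45, 31, 22, 26]


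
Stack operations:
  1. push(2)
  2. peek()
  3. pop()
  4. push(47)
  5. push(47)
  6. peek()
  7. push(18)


push(2) -> [2]
peek()->2
pop()->2, []
push(47) -> [47]
push(47) -> [47, 47]
peek()->47
push(18) -> [47, 47, 18]

Final stack: [47, 47, 18]


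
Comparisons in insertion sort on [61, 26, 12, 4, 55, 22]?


Algorithm: insertion sort
Input: [61, 26, 12, 4, 55, 22]
Sorted: [4, 12, 22, 26, 55, 61]

12


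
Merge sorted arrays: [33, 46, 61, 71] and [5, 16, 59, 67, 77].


Take 5 from B
Take 16 from B
Take 33 from A
Take 46 from A
Take 59 from B
Take 61 from A
Take 67 from B
Take 71 from A

Merged: [5, 16, 33, 46, 59, 61, 67, 71, 77]


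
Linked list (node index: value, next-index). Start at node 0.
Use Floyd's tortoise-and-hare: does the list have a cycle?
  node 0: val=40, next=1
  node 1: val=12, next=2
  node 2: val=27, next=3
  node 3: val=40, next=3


Floyd's tortoise (slow, +1) and hare (fast, +2):
  init: slow=0, fast=0
  step 1: slow=1, fast=2
  step 2: slow=2, fast=3
  step 3: slow=3, fast=3
  slow == fast at node 3: cycle detected

Cycle: yes


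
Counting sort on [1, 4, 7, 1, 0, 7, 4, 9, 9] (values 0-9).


Input: [1, 4, 7, 1, 0, 7, 4, 9, 9]
Counts: [1, 2, 0, 0, 2, 0, 0, 2, 0, 2]

Sorted: [0, 1, 1, 4, 4, 7, 7, 9, 9]


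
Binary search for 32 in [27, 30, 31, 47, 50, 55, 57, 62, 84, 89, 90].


Step 1: lo=0, hi=10, mid=5, val=55
Step 2: lo=0, hi=4, mid=2, val=31
Step 3: lo=3, hi=4, mid=3, val=47

Not found


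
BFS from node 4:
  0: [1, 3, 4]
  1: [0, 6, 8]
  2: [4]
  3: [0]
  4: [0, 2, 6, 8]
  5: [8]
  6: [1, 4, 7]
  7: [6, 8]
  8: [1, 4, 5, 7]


Visit 4, enqueue [0, 2, 6, 8]
Visit 0, enqueue [1, 3]
Visit 2, enqueue []
Visit 6, enqueue [7]
Visit 8, enqueue [5]
Visit 1, enqueue []
Visit 3, enqueue []
Visit 7, enqueue []
Visit 5, enqueue []

BFS order: [4, 0, 2, 6, 8, 1, 3, 7, 5]


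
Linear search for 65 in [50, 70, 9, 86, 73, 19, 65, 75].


i=0: 50!=65
i=1: 70!=65
i=2: 9!=65
i=3: 86!=65
i=4: 73!=65
i=5: 19!=65
i=6: 65==65 found!

Found at 6, 7 comps


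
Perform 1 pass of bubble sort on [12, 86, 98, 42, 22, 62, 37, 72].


Initial: [12, 86, 98, 42, 22, 62, 37, 72]
Pass 1: [12, 86, 42, 22, 62, 37, 72, 98] (5 swaps)

After 1 pass: [12, 86, 42, 22, 62, 37, 72, 98]


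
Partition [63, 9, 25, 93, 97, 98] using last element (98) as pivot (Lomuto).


Pivot: 98
  63 <= 98: advance i (no swap)
  9 <= 98: advance i (no swap)
  25 <= 98: advance i (no swap)
  93 <= 98: advance i (no swap)
  97 <= 98: advance i (no swap)
Place pivot at 5: [63, 9, 25, 93, 97, 98]

Partitioned: [63, 9, 25, 93, 97, 98]


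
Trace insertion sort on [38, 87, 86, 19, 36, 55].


Initial: [38, 87, 86, 19, 36, 55]
Insert 87: [38, 87, 86, 19, 36, 55]
Insert 86: [38, 86, 87, 19, 36, 55]
Insert 19: [19, 38, 86, 87, 36, 55]
Insert 36: [19, 36, 38, 86, 87, 55]
Insert 55: [19, 36, 38, 55, 86, 87]

Sorted: [19, 36, 38, 55, 86, 87]


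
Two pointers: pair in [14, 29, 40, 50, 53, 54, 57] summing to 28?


lo=0(14)+hi=6(57)=71
lo=0(14)+hi=5(54)=68
lo=0(14)+hi=4(53)=67
lo=0(14)+hi=3(50)=64
lo=0(14)+hi=2(40)=54
lo=0(14)+hi=1(29)=43

No pair found


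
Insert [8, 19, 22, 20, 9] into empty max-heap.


Insert 8: [8]
Insert 19: [19, 8]
Insert 22: [22, 8, 19]
Insert 20: [22, 20, 19, 8]
Insert 9: [22, 20, 19, 8, 9]

Final heap: [22, 20, 19, 8, 9]


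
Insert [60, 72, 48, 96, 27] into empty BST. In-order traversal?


Insert 60: root
Insert 72: R from 60
Insert 48: L from 60
Insert 96: R from 60 -> R from 72
Insert 27: L from 60 -> L from 48

In-order: [27, 48, 60, 72, 96]


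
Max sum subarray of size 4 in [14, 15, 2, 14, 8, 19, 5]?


[0:4]: 45
[1:5]: 39
[2:6]: 43
[3:7]: 46

Max: 46 at [3:7]


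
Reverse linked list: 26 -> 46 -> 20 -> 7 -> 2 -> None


Step 1: curr=26, set curr.next=prev(None) | reversed so far: 26
Step 2: curr=46, set curr.next=prev(26) | reversed so far: 46 -> 26
Step 3: curr=20, set curr.next=prev(46) | reversed so far: 20 -> 46 -> 26
Step 4: curr=7, set curr.next=prev(20) | reversed so far: 7 -> 20 -> 46 -> 26
Step 5: curr=2, set curr.next=prev(7) | reversed so far: 2 -> 7 -> 20 -> 46 -> 26

2 -> 7 -> 20 -> 46 -> 26 -> None


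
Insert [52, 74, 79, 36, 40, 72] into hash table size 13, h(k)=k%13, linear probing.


Insert 52: h=0 -> slot 0
Insert 74: h=9 -> slot 9
Insert 79: h=1 -> slot 1
Insert 36: h=10 -> slot 10
Insert 40: h=1, 1 probes -> slot 2
Insert 72: h=7 -> slot 7

Table: [52, 79, 40, None, None, None, None, 72, None, 74, 36, None, None]


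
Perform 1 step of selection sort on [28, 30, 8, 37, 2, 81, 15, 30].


Initial: [28, 30, 8, 37, 2, 81, 15, 30]
Step 1: min=2 at 4
  Swap: [2, 30, 8, 37, 28, 81, 15, 30]

After 1 step: [2, 30, 8, 37, 28, 81, 15, 30]


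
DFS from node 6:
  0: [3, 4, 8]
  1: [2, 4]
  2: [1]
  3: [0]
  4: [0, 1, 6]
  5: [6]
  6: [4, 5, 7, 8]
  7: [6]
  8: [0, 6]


Visit 6, push [8, 7, 5, 4]
Visit 4, push [1, 0]
Visit 0, push [8, 3]
Visit 3, push []
Visit 8, push []
Visit 1, push [2]
Visit 2, push []
Visit 5, push []
Visit 7, push []

DFS order: [6, 4, 0, 3, 8, 1, 2, 5, 7]


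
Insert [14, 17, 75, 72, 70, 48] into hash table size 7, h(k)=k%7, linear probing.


Insert 14: h=0 -> slot 0
Insert 17: h=3 -> slot 3
Insert 75: h=5 -> slot 5
Insert 72: h=2 -> slot 2
Insert 70: h=0, 1 probes -> slot 1
Insert 48: h=6 -> slot 6

Table: [14, 70, 72, 17, None, 75, 48]


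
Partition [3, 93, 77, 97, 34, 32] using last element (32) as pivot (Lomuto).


Pivot: 32
  3 <= 32: advance i (no swap)
Place pivot at 1: [3, 32, 77, 97, 34, 93]

Partitioned: [3, 32, 77, 97, 34, 93]


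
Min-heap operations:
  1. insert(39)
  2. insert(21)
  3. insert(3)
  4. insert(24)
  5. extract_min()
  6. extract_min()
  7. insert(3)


insert(39) -> [39]
insert(21) -> [21, 39]
insert(3) -> [3, 39, 21]
insert(24) -> [3, 24, 21, 39]
extract_min()->3, [21, 24, 39]
extract_min()->21, [24, 39]
insert(3) -> [3, 39, 24]

Final heap: [3, 39, 24]


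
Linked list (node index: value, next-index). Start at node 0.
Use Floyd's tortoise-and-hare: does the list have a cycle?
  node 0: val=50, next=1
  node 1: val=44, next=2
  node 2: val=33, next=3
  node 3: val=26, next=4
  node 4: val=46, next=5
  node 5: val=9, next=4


Floyd's tortoise (slow, +1) and hare (fast, +2):
  init: slow=0, fast=0
  step 1: slow=1, fast=2
  step 2: slow=2, fast=4
  step 3: slow=3, fast=4
  step 4: slow=4, fast=4
  slow == fast at node 4: cycle detected

Cycle: yes


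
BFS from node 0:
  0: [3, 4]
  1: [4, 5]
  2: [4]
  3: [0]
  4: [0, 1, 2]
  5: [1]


Visit 0, enqueue [3, 4]
Visit 3, enqueue []
Visit 4, enqueue [1, 2]
Visit 1, enqueue [5]
Visit 2, enqueue []
Visit 5, enqueue []

BFS order: [0, 3, 4, 1, 2, 5]


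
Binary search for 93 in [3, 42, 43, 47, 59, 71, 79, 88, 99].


Step 1: lo=0, hi=8, mid=4, val=59
Step 2: lo=5, hi=8, mid=6, val=79
Step 3: lo=7, hi=8, mid=7, val=88
Step 4: lo=8, hi=8, mid=8, val=99

Not found


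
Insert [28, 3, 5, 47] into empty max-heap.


Insert 28: [28]
Insert 3: [28, 3]
Insert 5: [28, 3, 5]
Insert 47: [47, 28, 5, 3]

Final heap: [47, 28, 5, 3]


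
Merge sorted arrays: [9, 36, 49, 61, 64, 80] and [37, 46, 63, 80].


Take 9 from A
Take 36 from A
Take 37 from B
Take 46 from B
Take 49 from A
Take 61 from A
Take 63 from B
Take 64 from A
Take 80 from A

Merged: [9, 36, 37, 46, 49, 61, 63, 64, 80, 80]


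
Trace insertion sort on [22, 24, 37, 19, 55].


Initial: [22, 24, 37, 19, 55]
Insert 24: [22, 24, 37, 19, 55]
Insert 37: [22, 24, 37, 19, 55]
Insert 19: [19, 22, 24, 37, 55]
Insert 55: [19, 22, 24, 37, 55]

Sorted: [19, 22, 24, 37, 55]


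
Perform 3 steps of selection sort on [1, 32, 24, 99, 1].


Initial: [1, 32, 24, 99, 1]
Step 1: min=1 at 0
  Swap: [1, 32, 24, 99, 1]
Step 2: min=1 at 4
  Swap: [1, 1, 24, 99, 32]
Step 3: min=24 at 2
  Swap: [1, 1, 24, 99, 32]

After 3 steps: [1, 1, 24, 99, 32]


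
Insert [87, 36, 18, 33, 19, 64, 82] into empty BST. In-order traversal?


Insert 87: root
Insert 36: L from 87
Insert 18: L from 87 -> L from 36
Insert 33: L from 87 -> L from 36 -> R from 18
Insert 19: L from 87 -> L from 36 -> R from 18 -> L from 33
Insert 64: L from 87 -> R from 36
Insert 82: L from 87 -> R from 36 -> R from 64

In-order: [18, 19, 33, 36, 64, 82, 87]


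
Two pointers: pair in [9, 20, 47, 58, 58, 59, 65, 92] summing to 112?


lo=0(9)+hi=7(92)=101
lo=1(20)+hi=7(92)=112

Yes: 20+92=112


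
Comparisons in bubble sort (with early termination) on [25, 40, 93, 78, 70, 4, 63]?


Algorithm: bubble sort (with early termination)
Input: [25, 40, 93, 78, 70, 4, 63]
Sorted: [4, 25, 40, 63, 70, 78, 93]

21


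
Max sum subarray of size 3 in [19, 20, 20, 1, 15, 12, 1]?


[0:3]: 59
[1:4]: 41
[2:5]: 36
[3:6]: 28
[4:7]: 28

Max: 59 at [0:3]


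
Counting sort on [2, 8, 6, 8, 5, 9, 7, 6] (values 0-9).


Input: [2, 8, 6, 8, 5, 9, 7, 6]
Counts: [0, 0, 1, 0, 0, 1, 2, 1, 2, 1]

Sorted: [2, 5, 6, 6, 7, 8, 8, 9]


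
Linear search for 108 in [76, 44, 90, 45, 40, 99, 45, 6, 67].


i=0: 76!=108
i=1: 44!=108
i=2: 90!=108
i=3: 45!=108
i=4: 40!=108
i=5: 99!=108
i=6: 45!=108
i=7: 6!=108
i=8: 67!=108

Not found, 9 comps


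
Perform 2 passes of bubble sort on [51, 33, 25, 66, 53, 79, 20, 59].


Initial: [51, 33, 25, 66, 53, 79, 20, 59]
Pass 1: [33, 25, 51, 53, 66, 20, 59, 79] (5 swaps)
Pass 2: [25, 33, 51, 53, 20, 59, 66, 79] (3 swaps)

After 2 passes: [25, 33, 51, 53, 20, 59, 66, 79]


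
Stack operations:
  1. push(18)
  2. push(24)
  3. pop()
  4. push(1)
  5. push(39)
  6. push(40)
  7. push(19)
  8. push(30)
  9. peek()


push(18) -> [18]
push(24) -> [18, 24]
pop()->24, [18]
push(1) -> [18, 1]
push(39) -> [18, 1, 39]
push(40) -> [18, 1, 39, 40]
push(19) -> [18, 1, 39, 40, 19]
push(30) -> [18, 1, 39, 40, 19, 30]
peek()->30

Final stack: [18, 1, 39, 40, 19, 30]


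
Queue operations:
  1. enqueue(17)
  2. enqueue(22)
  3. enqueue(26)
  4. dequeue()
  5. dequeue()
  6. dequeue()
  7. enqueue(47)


enqueue(17) -> [17]
enqueue(22) -> [17, 22]
enqueue(26) -> [17, 22, 26]
dequeue()->17, [22, 26]
dequeue()->22, [26]
dequeue()->26, []
enqueue(47) -> [47]

Final queue: [47]


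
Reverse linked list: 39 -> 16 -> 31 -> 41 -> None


Step 1: curr=39, set curr.next=prev(None) | reversed so far: 39
Step 2: curr=16, set curr.next=prev(39) | reversed so far: 16 -> 39
Step 3: curr=31, set curr.next=prev(16) | reversed so far: 31 -> 16 -> 39
Step 4: curr=41, set curr.next=prev(31) | reversed so far: 41 -> 31 -> 16 -> 39

41 -> 31 -> 16 -> 39 -> None


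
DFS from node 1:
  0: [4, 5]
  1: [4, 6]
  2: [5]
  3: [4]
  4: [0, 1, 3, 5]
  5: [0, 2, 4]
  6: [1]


Visit 1, push [6, 4]
Visit 4, push [5, 3, 0]
Visit 0, push [5]
Visit 5, push [2]
Visit 2, push []
Visit 3, push []
Visit 6, push []

DFS order: [1, 4, 0, 5, 2, 3, 6]


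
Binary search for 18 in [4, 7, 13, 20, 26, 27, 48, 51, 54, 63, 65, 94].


Step 1: lo=0, hi=11, mid=5, val=27
Step 2: lo=0, hi=4, mid=2, val=13
Step 3: lo=3, hi=4, mid=3, val=20

Not found


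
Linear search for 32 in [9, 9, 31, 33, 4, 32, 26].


i=0: 9!=32
i=1: 9!=32
i=2: 31!=32
i=3: 33!=32
i=4: 4!=32
i=5: 32==32 found!

Found at 5, 6 comps


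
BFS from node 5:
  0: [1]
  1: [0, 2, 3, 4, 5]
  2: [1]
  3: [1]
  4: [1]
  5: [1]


Visit 5, enqueue [1]
Visit 1, enqueue [0, 2, 3, 4]
Visit 0, enqueue []
Visit 2, enqueue []
Visit 3, enqueue []
Visit 4, enqueue []

BFS order: [5, 1, 0, 2, 3, 4]


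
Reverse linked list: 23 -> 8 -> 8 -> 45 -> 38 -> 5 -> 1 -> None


Step 1: curr=23, set curr.next=prev(None) | reversed so far: 23
Step 2: curr=8, set curr.next=prev(23) | reversed so far: 8 -> 23
Step 3: curr=8, set curr.next=prev(8) | reversed so far: 8 -> 8 -> 23
Step 4: curr=45, set curr.next=prev(8) | reversed so far: 45 -> 8 -> 8 -> 23
Step 5: curr=38, set curr.next=prev(45) | reversed so far: 38 -> 45 -> 8 -> 8 -> 23
Step 6: curr=5, set curr.next=prev(38) | reversed so far: 5 -> 38 -> 45 -> 8 -> 8 -> 23
Step 7: curr=1, set curr.next=prev(5) | reversed so far: 1 -> 5 -> 38 -> 45 -> 8 -> 8 -> 23

1 -> 5 -> 38 -> 45 -> 8 -> 8 -> 23 -> None


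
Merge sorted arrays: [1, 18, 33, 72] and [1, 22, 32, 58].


Take 1 from A
Take 1 from B
Take 18 from A
Take 22 from B
Take 32 from B
Take 33 from A
Take 58 from B

Merged: [1, 1, 18, 22, 32, 33, 58, 72]


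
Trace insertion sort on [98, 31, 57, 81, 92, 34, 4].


Initial: [98, 31, 57, 81, 92, 34, 4]
Insert 31: [31, 98, 57, 81, 92, 34, 4]
Insert 57: [31, 57, 98, 81, 92, 34, 4]
Insert 81: [31, 57, 81, 98, 92, 34, 4]
Insert 92: [31, 57, 81, 92, 98, 34, 4]
Insert 34: [31, 34, 57, 81, 92, 98, 4]
Insert 4: [4, 31, 34, 57, 81, 92, 98]

Sorted: [4, 31, 34, 57, 81, 92, 98]


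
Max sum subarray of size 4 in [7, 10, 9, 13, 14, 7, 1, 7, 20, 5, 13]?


[0:4]: 39
[1:5]: 46
[2:6]: 43
[3:7]: 35
[4:8]: 29
[5:9]: 35
[6:10]: 33
[7:11]: 45

Max: 46 at [1:5]


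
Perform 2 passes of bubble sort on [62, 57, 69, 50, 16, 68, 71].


Initial: [62, 57, 69, 50, 16, 68, 71]
Pass 1: [57, 62, 50, 16, 68, 69, 71] (4 swaps)
Pass 2: [57, 50, 16, 62, 68, 69, 71] (2 swaps)

After 2 passes: [57, 50, 16, 62, 68, 69, 71]


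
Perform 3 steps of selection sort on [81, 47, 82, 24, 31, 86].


Initial: [81, 47, 82, 24, 31, 86]
Step 1: min=24 at 3
  Swap: [24, 47, 82, 81, 31, 86]
Step 2: min=31 at 4
  Swap: [24, 31, 82, 81, 47, 86]
Step 3: min=47 at 4
  Swap: [24, 31, 47, 81, 82, 86]

After 3 steps: [24, 31, 47, 81, 82, 86]


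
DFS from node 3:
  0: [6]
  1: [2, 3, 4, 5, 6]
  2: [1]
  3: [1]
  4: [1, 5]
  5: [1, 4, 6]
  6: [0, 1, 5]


Visit 3, push [1]
Visit 1, push [6, 5, 4, 2]
Visit 2, push []
Visit 4, push [5]
Visit 5, push [6]
Visit 6, push [0]
Visit 0, push []

DFS order: [3, 1, 2, 4, 5, 6, 0]


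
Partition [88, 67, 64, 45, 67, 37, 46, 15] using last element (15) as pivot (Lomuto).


Pivot: 15
Place pivot at 0: [15, 67, 64, 45, 67, 37, 46, 88]

Partitioned: [15, 67, 64, 45, 67, 37, 46, 88]


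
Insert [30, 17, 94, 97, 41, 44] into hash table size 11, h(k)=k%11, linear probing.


Insert 30: h=8 -> slot 8
Insert 17: h=6 -> slot 6
Insert 94: h=6, 1 probes -> slot 7
Insert 97: h=9 -> slot 9
Insert 41: h=8, 2 probes -> slot 10
Insert 44: h=0 -> slot 0

Table: [44, None, None, None, None, None, 17, 94, 30, 97, 41]


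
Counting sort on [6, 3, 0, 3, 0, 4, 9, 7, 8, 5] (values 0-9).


Input: [6, 3, 0, 3, 0, 4, 9, 7, 8, 5]
Counts: [2, 0, 0, 2, 1, 1, 1, 1, 1, 1]

Sorted: [0, 0, 3, 3, 4, 5, 6, 7, 8, 9]


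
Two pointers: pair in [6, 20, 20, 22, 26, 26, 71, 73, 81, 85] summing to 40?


lo=0(6)+hi=9(85)=91
lo=0(6)+hi=8(81)=87
lo=0(6)+hi=7(73)=79
lo=0(6)+hi=6(71)=77
lo=0(6)+hi=5(26)=32
lo=1(20)+hi=5(26)=46
lo=1(20)+hi=4(26)=46
lo=1(20)+hi=3(22)=42
lo=1(20)+hi=2(20)=40

Yes: 20+20=40


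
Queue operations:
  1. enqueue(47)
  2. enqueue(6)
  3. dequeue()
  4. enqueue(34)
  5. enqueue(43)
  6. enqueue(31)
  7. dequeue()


enqueue(47) -> [47]
enqueue(6) -> [47, 6]
dequeue()->47, [6]
enqueue(34) -> [6, 34]
enqueue(43) -> [6, 34, 43]
enqueue(31) -> [6, 34, 43, 31]
dequeue()->6, [34, 43, 31]

Final queue: [34, 43, 31]


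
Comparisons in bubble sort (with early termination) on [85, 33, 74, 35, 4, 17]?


Algorithm: bubble sort (with early termination)
Input: [85, 33, 74, 35, 4, 17]
Sorted: [4, 17, 33, 35, 74, 85]

15


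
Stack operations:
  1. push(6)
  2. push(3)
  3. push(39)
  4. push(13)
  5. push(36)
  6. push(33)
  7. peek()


push(6) -> [6]
push(3) -> [6, 3]
push(39) -> [6, 3, 39]
push(13) -> [6, 3, 39, 13]
push(36) -> [6, 3, 39, 13, 36]
push(33) -> [6, 3, 39, 13, 36, 33]
peek()->33

Final stack: [6, 3, 39, 13, 36, 33]


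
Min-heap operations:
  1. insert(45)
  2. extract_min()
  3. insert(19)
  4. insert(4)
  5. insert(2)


insert(45) -> [45]
extract_min()->45, []
insert(19) -> [19]
insert(4) -> [4, 19]
insert(2) -> [2, 19, 4]

Final heap: [2, 19, 4]


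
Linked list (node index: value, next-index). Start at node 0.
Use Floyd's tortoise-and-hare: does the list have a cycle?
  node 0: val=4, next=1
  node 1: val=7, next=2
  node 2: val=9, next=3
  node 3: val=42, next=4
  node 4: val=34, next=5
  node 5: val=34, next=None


Floyd's tortoise (slow, +1) and hare (fast, +2):
  init: slow=0, fast=0
  step 1: slow=1, fast=2
  step 2: slow=2, fast=4
  step 3: fast 4->5->None, no cycle

Cycle: no


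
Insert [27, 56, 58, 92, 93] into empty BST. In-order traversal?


Insert 27: root
Insert 56: R from 27
Insert 58: R from 27 -> R from 56
Insert 92: R from 27 -> R from 56 -> R from 58
Insert 93: R from 27 -> R from 56 -> R from 58 -> R from 92

In-order: [27, 56, 58, 92, 93]


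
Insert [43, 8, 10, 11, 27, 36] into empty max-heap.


Insert 43: [43]
Insert 8: [43, 8]
Insert 10: [43, 8, 10]
Insert 11: [43, 11, 10, 8]
Insert 27: [43, 27, 10, 8, 11]
Insert 36: [43, 27, 36, 8, 11, 10]

Final heap: [43, 27, 36, 8, 11, 10]


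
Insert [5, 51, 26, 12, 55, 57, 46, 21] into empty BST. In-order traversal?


Insert 5: root
Insert 51: R from 5
Insert 26: R from 5 -> L from 51
Insert 12: R from 5 -> L from 51 -> L from 26
Insert 55: R from 5 -> R from 51
Insert 57: R from 5 -> R from 51 -> R from 55
Insert 46: R from 5 -> L from 51 -> R from 26
Insert 21: R from 5 -> L from 51 -> L from 26 -> R from 12

In-order: [5, 12, 21, 26, 46, 51, 55, 57]


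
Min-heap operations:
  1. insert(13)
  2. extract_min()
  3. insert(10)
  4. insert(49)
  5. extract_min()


insert(13) -> [13]
extract_min()->13, []
insert(10) -> [10]
insert(49) -> [10, 49]
extract_min()->10, [49]

Final heap: [49]


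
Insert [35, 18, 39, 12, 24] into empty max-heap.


Insert 35: [35]
Insert 18: [35, 18]
Insert 39: [39, 18, 35]
Insert 12: [39, 18, 35, 12]
Insert 24: [39, 24, 35, 12, 18]

Final heap: [39, 24, 35, 12, 18]


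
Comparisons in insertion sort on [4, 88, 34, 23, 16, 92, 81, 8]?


Algorithm: insertion sort
Input: [4, 88, 34, 23, 16, 92, 81, 8]
Sorted: [4, 8, 16, 23, 34, 81, 88, 92]

21


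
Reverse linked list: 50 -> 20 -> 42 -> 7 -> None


Step 1: curr=50, set curr.next=prev(None) | reversed so far: 50
Step 2: curr=20, set curr.next=prev(50) | reversed so far: 20 -> 50
Step 3: curr=42, set curr.next=prev(20) | reversed so far: 42 -> 20 -> 50
Step 4: curr=7, set curr.next=prev(42) | reversed so far: 7 -> 42 -> 20 -> 50

7 -> 42 -> 20 -> 50 -> None


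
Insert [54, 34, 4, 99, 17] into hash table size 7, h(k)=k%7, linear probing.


Insert 54: h=5 -> slot 5
Insert 34: h=6 -> slot 6
Insert 4: h=4 -> slot 4
Insert 99: h=1 -> slot 1
Insert 17: h=3 -> slot 3

Table: [None, 99, None, 17, 4, 54, 34]


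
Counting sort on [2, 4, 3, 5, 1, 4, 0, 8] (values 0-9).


Input: [2, 4, 3, 5, 1, 4, 0, 8]
Counts: [1, 1, 1, 1, 2, 1, 0, 0, 1, 0]

Sorted: [0, 1, 2, 3, 4, 4, 5, 8]


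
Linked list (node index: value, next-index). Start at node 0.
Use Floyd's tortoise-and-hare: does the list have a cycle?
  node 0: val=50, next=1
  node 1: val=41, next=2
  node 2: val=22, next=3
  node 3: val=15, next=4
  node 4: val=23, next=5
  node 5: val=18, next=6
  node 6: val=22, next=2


Floyd's tortoise (slow, +1) and hare (fast, +2):
  init: slow=0, fast=0
  step 1: slow=1, fast=2
  step 2: slow=2, fast=4
  step 3: slow=3, fast=6
  step 4: slow=4, fast=3
  step 5: slow=5, fast=5
  slow == fast at node 5: cycle detected

Cycle: yes


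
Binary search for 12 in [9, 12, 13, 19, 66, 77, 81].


Step 1: lo=0, hi=6, mid=3, val=19
Step 2: lo=0, hi=2, mid=1, val=12

Found at index 1


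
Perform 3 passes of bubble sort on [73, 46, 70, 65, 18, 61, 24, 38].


Initial: [73, 46, 70, 65, 18, 61, 24, 38]
Pass 1: [46, 70, 65, 18, 61, 24, 38, 73] (7 swaps)
Pass 2: [46, 65, 18, 61, 24, 38, 70, 73] (5 swaps)
Pass 3: [46, 18, 61, 24, 38, 65, 70, 73] (4 swaps)

After 3 passes: [46, 18, 61, 24, 38, 65, 70, 73]


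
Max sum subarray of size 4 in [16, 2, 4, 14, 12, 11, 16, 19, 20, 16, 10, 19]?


[0:4]: 36
[1:5]: 32
[2:6]: 41
[3:7]: 53
[4:8]: 58
[5:9]: 66
[6:10]: 71
[7:11]: 65
[8:12]: 65

Max: 71 at [6:10]


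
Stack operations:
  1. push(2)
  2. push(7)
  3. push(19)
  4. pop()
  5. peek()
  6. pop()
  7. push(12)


push(2) -> [2]
push(7) -> [2, 7]
push(19) -> [2, 7, 19]
pop()->19, [2, 7]
peek()->7
pop()->7, [2]
push(12) -> [2, 12]

Final stack: [2, 12]


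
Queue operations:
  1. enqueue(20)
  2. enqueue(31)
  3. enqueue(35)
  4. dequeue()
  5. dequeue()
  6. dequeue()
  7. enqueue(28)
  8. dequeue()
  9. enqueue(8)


enqueue(20) -> [20]
enqueue(31) -> [20, 31]
enqueue(35) -> [20, 31, 35]
dequeue()->20, [31, 35]
dequeue()->31, [35]
dequeue()->35, []
enqueue(28) -> [28]
dequeue()->28, []
enqueue(8) -> [8]

Final queue: [8]


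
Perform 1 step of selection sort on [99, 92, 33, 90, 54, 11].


Initial: [99, 92, 33, 90, 54, 11]
Step 1: min=11 at 5
  Swap: [11, 92, 33, 90, 54, 99]

After 1 step: [11, 92, 33, 90, 54, 99]


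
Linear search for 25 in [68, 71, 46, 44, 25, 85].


i=0: 68!=25
i=1: 71!=25
i=2: 46!=25
i=3: 44!=25
i=4: 25==25 found!

Found at 4, 5 comps


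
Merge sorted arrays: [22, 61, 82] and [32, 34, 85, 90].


Take 22 from A
Take 32 from B
Take 34 from B
Take 61 from A
Take 82 from A

Merged: [22, 32, 34, 61, 82, 85, 90]


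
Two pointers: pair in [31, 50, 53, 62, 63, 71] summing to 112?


lo=0(31)+hi=5(71)=102
lo=1(50)+hi=5(71)=121
lo=1(50)+hi=4(63)=113
lo=1(50)+hi=3(62)=112

Yes: 50+62=112


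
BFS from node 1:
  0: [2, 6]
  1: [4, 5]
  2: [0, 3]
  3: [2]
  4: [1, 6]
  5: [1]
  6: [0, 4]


Visit 1, enqueue [4, 5]
Visit 4, enqueue [6]
Visit 5, enqueue []
Visit 6, enqueue [0]
Visit 0, enqueue [2]
Visit 2, enqueue [3]
Visit 3, enqueue []

BFS order: [1, 4, 5, 6, 0, 2, 3]


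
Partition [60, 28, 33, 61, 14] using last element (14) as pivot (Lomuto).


Pivot: 14
Place pivot at 0: [14, 28, 33, 61, 60]

Partitioned: [14, 28, 33, 61, 60]


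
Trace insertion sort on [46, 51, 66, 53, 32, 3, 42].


Initial: [46, 51, 66, 53, 32, 3, 42]
Insert 51: [46, 51, 66, 53, 32, 3, 42]
Insert 66: [46, 51, 66, 53, 32, 3, 42]
Insert 53: [46, 51, 53, 66, 32, 3, 42]
Insert 32: [32, 46, 51, 53, 66, 3, 42]
Insert 3: [3, 32, 46, 51, 53, 66, 42]
Insert 42: [3, 32, 42, 46, 51, 53, 66]

Sorted: [3, 32, 42, 46, 51, 53, 66]


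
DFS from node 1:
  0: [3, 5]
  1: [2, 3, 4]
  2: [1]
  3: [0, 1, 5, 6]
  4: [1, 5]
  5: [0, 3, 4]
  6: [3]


Visit 1, push [4, 3, 2]
Visit 2, push []
Visit 3, push [6, 5, 0]
Visit 0, push [5]
Visit 5, push [4]
Visit 4, push []
Visit 6, push []

DFS order: [1, 2, 3, 0, 5, 4, 6]


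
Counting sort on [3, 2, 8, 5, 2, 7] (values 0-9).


Input: [3, 2, 8, 5, 2, 7]
Counts: [0, 0, 2, 1, 0, 1, 0, 1, 1, 0]

Sorted: [2, 2, 3, 5, 7, 8]


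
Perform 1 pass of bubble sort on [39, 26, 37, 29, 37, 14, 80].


Initial: [39, 26, 37, 29, 37, 14, 80]
Pass 1: [26, 37, 29, 37, 14, 39, 80] (5 swaps)

After 1 pass: [26, 37, 29, 37, 14, 39, 80]


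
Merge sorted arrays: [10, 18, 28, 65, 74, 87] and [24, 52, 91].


Take 10 from A
Take 18 from A
Take 24 from B
Take 28 from A
Take 52 from B
Take 65 from A
Take 74 from A
Take 87 from A

Merged: [10, 18, 24, 28, 52, 65, 74, 87, 91]


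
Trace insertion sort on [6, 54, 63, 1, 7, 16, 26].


Initial: [6, 54, 63, 1, 7, 16, 26]
Insert 54: [6, 54, 63, 1, 7, 16, 26]
Insert 63: [6, 54, 63, 1, 7, 16, 26]
Insert 1: [1, 6, 54, 63, 7, 16, 26]
Insert 7: [1, 6, 7, 54, 63, 16, 26]
Insert 16: [1, 6, 7, 16, 54, 63, 26]
Insert 26: [1, 6, 7, 16, 26, 54, 63]

Sorted: [1, 6, 7, 16, 26, 54, 63]


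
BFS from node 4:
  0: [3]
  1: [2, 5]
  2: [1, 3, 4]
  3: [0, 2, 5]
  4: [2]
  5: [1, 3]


Visit 4, enqueue [2]
Visit 2, enqueue [1, 3]
Visit 1, enqueue [5]
Visit 3, enqueue [0]
Visit 5, enqueue []
Visit 0, enqueue []

BFS order: [4, 2, 1, 3, 5, 0]


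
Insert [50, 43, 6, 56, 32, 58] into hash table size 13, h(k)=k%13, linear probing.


Insert 50: h=11 -> slot 11
Insert 43: h=4 -> slot 4
Insert 6: h=6 -> slot 6
Insert 56: h=4, 1 probes -> slot 5
Insert 32: h=6, 1 probes -> slot 7
Insert 58: h=6, 2 probes -> slot 8

Table: [None, None, None, None, 43, 56, 6, 32, 58, None, None, 50, None]


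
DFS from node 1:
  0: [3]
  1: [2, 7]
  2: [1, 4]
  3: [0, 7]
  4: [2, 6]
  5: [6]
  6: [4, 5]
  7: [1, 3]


Visit 1, push [7, 2]
Visit 2, push [4]
Visit 4, push [6]
Visit 6, push [5]
Visit 5, push []
Visit 7, push [3]
Visit 3, push [0]
Visit 0, push []

DFS order: [1, 2, 4, 6, 5, 7, 3, 0]


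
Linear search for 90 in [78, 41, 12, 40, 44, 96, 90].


i=0: 78!=90
i=1: 41!=90
i=2: 12!=90
i=3: 40!=90
i=4: 44!=90
i=5: 96!=90
i=6: 90==90 found!

Found at 6, 7 comps


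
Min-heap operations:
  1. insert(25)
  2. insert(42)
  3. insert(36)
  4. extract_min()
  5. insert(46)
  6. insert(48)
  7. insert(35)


insert(25) -> [25]
insert(42) -> [25, 42]
insert(36) -> [25, 42, 36]
extract_min()->25, [36, 42]
insert(46) -> [36, 42, 46]
insert(48) -> [36, 42, 46, 48]
insert(35) -> [35, 36, 46, 48, 42]

Final heap: [35, 36, 46, 48, 42]


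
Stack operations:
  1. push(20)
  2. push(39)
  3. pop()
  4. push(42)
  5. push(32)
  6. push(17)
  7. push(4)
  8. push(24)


push(20) -> [20]
push(39) -> [20, 39]
pop()->39, [20]
push(42) -> [20, 42]
push(32) -> [20, 42, 32]
push(17) -> [20, 42, 32, 17]
push(4) -> [20, 42, 32, 17, 4]
push(24) -> [20, 42, 32, 17, 4, 24]

Final stack: [20, 42, 32, 17, 4, 24]


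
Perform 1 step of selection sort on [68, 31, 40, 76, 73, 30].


Initial: [68, 31, 40, 76, 73, 30]
Step 1: min=30 at 5
  Swap: [30, 31, 40, 76, 73, 68]

After 1 step: [30, 31, 40, 76, 73, 68]
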